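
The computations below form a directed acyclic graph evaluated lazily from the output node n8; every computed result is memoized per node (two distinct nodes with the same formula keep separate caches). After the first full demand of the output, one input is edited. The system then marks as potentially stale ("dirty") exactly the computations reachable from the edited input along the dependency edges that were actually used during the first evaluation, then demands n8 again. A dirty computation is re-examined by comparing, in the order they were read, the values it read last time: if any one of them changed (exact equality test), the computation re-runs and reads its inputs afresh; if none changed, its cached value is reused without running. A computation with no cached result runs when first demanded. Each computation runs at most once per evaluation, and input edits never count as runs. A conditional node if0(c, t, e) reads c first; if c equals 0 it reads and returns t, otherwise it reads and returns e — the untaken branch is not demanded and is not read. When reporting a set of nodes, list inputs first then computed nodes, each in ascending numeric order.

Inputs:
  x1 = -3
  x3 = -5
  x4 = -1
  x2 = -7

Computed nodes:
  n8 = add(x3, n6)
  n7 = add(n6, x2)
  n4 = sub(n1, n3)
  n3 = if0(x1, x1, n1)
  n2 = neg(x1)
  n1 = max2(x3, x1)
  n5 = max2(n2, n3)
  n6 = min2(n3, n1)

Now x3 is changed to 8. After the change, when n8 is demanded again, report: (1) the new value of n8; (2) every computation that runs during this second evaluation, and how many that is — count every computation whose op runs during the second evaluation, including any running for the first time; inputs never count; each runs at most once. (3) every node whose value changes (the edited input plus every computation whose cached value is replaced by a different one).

Demanding n8 again yields 16.
4 computations run: n1, n3, n6, n8.
The nodes whose values change: x3, n1, n3, n6, n8.

First demand of the output computes:
  n1 = max2(-5, -3) = -3
  n3 = if0(x1=-3 -> else branch n1) = -3
  n6 = min2(-3, -3) = -3
  n8 = add(-5, -3) = -8

After the edit, cleaning proceeds:
  n1: a read changed (x3 -5->8) — executes, giving 8.
  n3: a read changed (n1 -3->8) — executes, giving 8.
  n6: a read changed (n3 -3->8; n1 -3->8) — executes, giving 8.
  n8: a read changed (x3 -5->8; n6 -3->8) — executes, giving 16.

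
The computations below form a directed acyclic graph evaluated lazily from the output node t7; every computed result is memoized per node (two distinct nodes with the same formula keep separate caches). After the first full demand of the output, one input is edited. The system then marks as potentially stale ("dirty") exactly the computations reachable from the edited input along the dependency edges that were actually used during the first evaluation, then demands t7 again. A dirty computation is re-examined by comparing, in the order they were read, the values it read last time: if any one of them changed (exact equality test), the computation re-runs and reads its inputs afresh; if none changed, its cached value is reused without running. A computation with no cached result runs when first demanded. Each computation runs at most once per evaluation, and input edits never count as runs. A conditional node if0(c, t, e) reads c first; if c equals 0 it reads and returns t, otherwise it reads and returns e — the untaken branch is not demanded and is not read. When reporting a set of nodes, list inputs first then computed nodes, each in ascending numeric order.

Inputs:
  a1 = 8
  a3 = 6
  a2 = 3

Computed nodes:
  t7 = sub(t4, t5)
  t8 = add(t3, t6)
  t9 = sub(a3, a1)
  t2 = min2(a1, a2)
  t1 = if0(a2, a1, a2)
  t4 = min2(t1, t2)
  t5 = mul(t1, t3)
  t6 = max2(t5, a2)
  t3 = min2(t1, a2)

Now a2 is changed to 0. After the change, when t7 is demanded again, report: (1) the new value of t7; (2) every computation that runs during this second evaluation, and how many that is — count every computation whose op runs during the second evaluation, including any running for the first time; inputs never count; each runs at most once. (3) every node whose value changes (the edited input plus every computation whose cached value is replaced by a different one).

First demand of the output computes:
  t1 = if0(a2=3 -> else branch a2) = 3
  t2 = min2(8, 3) = 3
  t3 = min2(3, 3) = 3
  t4 = min2(3, 3) = 3
  t5 = mul(3, 3) = 9
  t7 = sub(3, 9) = -6

After the edit, cleaning proceeds:
  t1: a read changed (a2 3->0; a2 3->0) — executes, giving 8.
  t2: a read changed (a2 3->0) — executes, giving 0.
  t3: a read changed (t1 3->8; a2 3->0) — executes, giving 0.
  t4: a read changed (t1 3->8; t2 3->0) — executes, giving 0.
  t5: a read changed (t1 3->8; t3 3->0) — executes, giving 0.
  t7: a read changed (t4 3->0; t5 9->0) — executes, giving 0.

Demanding t7 again yields 0.
6 computations run: t1, t2, t3, t4, t5, t7.
The nodes whose values change: a2, t1, t2, t3, t4, t5, t7.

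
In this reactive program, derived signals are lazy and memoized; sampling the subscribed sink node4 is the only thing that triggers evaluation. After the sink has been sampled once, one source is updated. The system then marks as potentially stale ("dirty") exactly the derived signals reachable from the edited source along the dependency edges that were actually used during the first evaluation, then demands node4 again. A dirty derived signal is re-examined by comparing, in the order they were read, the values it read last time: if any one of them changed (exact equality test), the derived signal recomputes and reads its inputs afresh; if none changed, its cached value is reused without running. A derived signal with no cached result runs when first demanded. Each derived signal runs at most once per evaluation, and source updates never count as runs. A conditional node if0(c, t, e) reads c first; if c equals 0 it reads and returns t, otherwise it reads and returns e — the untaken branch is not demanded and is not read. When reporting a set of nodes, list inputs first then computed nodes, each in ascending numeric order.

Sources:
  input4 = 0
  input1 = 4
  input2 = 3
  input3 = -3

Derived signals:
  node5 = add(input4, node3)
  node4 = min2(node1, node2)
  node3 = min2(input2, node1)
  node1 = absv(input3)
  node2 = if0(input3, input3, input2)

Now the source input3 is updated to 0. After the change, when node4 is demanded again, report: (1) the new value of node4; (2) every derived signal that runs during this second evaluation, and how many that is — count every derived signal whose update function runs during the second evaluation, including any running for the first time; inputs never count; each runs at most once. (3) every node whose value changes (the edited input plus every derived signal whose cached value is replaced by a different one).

Demanding node4 again yields 0.
3 derived signals run: node1, node2, node4.
The nodes whose values change: input3, node1, node2, node4.

First demand of the output computes:
  node1 = absv(-3) = 3
  node2 = if0(input3=-3 -> else branch input2) = 3
  node4 = min2(3, 3) = 3

After the edit, cleaning proceeds:
  node1: a read changed (input3 -3->0) — executes, giving 0.
  node2: a read changed (input3 -3->0) — executes, giving 0.
  node4: a read changed (node1 3->0; node2 3->0) — executes, giving 0.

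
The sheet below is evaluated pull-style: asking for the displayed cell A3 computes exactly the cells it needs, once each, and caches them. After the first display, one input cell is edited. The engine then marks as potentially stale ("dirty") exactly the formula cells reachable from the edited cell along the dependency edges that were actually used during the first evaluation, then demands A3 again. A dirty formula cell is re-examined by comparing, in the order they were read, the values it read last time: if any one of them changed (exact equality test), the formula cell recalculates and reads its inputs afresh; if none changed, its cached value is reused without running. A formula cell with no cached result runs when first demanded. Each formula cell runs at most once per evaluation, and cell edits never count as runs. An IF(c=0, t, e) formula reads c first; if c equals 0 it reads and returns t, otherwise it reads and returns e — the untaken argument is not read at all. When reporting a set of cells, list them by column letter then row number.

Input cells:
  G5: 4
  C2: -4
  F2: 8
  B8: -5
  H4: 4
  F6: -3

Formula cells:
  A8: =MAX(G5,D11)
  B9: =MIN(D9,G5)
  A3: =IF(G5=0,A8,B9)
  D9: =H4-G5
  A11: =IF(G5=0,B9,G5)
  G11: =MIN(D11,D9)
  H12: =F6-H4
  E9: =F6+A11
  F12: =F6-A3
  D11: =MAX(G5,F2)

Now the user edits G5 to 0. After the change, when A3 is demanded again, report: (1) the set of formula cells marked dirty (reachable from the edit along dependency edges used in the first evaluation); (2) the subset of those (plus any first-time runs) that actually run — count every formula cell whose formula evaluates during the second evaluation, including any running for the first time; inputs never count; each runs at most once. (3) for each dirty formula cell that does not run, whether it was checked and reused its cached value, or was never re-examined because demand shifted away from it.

First demand of the output computes:
  D9 = 4 - 4 = 0
  B9 = MIN(0, 4) = 0
  A3 = IF(G5=0: G5=4 -> else branch B9) = 0

After the edit, cleaning proceeds:
  D9: stays stale; no demand reaches it after the flip.
  B9: stays stale; no demand reaches it after the flip.
  D11: had never run; runs now, result 8.
  A8: had never run; runs now, result 8.
  A3: a read changed (G5 4->0) — executes, giving 8.

Note the branch switch — demand abandons B9, D9, which are never re-examined.

The edit dirties: A3, B9, D9.
3 formula cells run: A3, A8, D11.
Unvisited dirty nodes (no longer demanded): B9, D9.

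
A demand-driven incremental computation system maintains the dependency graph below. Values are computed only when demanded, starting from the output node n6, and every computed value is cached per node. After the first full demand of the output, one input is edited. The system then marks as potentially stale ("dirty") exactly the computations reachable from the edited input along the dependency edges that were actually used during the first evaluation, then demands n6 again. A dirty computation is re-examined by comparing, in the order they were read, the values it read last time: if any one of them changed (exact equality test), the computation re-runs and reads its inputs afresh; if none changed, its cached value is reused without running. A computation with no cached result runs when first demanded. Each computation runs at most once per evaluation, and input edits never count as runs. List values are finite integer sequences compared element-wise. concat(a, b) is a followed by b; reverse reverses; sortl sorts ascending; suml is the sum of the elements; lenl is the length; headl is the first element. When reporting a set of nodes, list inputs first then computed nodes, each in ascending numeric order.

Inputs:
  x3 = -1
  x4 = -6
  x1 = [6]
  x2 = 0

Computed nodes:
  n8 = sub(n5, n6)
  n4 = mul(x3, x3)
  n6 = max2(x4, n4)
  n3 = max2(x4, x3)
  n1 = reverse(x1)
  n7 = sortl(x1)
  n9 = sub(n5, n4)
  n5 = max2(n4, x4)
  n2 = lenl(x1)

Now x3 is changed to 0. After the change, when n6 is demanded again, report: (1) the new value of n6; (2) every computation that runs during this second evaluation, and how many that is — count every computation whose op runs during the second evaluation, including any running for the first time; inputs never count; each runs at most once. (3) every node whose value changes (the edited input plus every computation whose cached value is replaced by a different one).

First evaluation (everything demanded from the output):
  n4 = mul(-1, -1) = 1
  n6 = max2(-6, 1) = 1

Propagation after the edit:
  n4: runs — x3 -1->0; x3 -1->0; result 0.
  n6: runs — n4 1->0; result 0.

New value of n6: 0.
Computations that run: n4, n6 — 2 in total.
Values that change: x3, n4, n6.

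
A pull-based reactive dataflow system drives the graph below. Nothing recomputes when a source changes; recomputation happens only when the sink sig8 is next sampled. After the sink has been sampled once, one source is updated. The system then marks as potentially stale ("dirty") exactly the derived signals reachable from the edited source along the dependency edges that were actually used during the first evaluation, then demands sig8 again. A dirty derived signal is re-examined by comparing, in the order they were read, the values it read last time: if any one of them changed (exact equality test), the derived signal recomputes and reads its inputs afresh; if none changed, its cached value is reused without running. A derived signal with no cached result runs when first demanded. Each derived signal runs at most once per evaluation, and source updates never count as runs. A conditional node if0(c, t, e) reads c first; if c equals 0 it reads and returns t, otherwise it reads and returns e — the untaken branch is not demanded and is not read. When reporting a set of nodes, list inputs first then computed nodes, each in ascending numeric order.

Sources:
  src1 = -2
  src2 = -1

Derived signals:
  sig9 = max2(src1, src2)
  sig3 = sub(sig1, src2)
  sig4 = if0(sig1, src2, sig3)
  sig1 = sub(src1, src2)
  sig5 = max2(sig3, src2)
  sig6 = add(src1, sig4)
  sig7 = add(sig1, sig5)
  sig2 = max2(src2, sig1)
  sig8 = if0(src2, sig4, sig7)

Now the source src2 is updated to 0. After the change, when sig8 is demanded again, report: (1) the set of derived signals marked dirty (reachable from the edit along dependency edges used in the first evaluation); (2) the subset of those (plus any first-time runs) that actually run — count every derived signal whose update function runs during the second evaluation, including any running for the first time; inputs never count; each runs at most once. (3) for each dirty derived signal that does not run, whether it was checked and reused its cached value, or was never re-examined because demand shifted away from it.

Marked dirty: sig1, sig3, sig5, sig7, sig8.
Derived signals that run: sig1, sig3, sig4, sig8 — 4 in total.
Never re-examined (demand shifted away): sig5, sig7.
Key observation: a condition flipped, so demand moved to the other branch — sig5, sig7 are never re-examined.

First evaluation (everything demanded from the output):
  sig1 = sub(-2, -1) = -1
  sig3 = sub(-1, -1) = 0
  sig5 = max2(0, -1) = 0
  sig7 = add(-1, 0) = -1
  sig8 = if0(src2=-1 -> else branch sig7) = -1

Propagation after the edit:
  sig1: runs — src2 -1->0; result -2.
  sig3: runs — sig1 -1->-2; src2 -1->0; result -2.
  sig4: demanded for the first time — runs, produces -2.
  sig5: marked dirty but never re-examined — demand shifted away from it.
  sig7: marked dirty but never re-examined — demand shifted away from it.
  sig8: runs — src2 -1->0; result -2.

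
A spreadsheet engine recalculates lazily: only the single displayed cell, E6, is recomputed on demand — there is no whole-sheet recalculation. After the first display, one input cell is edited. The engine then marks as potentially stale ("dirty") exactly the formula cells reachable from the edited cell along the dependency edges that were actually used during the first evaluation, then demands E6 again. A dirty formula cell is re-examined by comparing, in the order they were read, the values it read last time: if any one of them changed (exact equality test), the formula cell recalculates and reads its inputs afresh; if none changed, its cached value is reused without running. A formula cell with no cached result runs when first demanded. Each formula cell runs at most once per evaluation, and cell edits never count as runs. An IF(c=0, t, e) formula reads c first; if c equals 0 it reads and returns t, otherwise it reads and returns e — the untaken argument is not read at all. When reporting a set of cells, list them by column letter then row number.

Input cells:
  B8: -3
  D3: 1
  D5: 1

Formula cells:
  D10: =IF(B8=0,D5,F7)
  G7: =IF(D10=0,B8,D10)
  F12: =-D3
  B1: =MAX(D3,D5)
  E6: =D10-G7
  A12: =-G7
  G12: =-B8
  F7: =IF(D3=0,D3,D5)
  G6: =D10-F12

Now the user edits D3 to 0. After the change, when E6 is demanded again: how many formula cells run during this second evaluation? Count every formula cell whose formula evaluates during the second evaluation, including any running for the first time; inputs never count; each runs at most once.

First evaluation (everything demanded from the output):
  F7 = IF(D3=0: D3=1 -> else branch D5) = 1
  D10 = IF(B8=0: B8=-3 -> else branch F7) = 1
  G7 = IF(D10=0: D10=1 -> else branch D10) = 1
  E6 = 1 - 1 = 0

Propagation after the edit:
  F7: runs — D3 1->0; result 0.
  D10: runs — F7 1->0; result 0.
  G7: runs — D10 1->0; D10 1->0; result -3.
  E6: runs — D10 1->0; G7 1->-3; result 3.

Formula cells that run: D10, E6, F7, G7 — 4 in total.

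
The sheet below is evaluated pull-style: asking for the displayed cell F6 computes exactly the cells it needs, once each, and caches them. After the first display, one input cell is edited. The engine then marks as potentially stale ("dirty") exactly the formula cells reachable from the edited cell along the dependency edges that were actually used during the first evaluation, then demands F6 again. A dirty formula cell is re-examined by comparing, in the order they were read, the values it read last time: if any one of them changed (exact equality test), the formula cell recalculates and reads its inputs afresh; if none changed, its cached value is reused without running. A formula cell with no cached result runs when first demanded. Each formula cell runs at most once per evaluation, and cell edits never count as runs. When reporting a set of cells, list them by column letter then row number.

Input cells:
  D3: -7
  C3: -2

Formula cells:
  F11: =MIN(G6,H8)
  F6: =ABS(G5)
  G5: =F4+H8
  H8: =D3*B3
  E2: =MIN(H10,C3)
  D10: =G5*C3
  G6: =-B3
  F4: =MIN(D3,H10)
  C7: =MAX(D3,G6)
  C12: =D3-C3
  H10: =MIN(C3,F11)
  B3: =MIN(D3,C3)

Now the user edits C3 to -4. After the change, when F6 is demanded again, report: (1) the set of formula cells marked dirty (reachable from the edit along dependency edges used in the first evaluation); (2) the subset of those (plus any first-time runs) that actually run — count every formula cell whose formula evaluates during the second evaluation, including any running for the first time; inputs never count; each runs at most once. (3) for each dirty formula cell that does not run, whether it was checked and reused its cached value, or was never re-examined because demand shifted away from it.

First demand of the output computes:
  B3 = MIN(-7, -2) = -7
  G6 = -(-7) = 7
  H8 = -7 * -7 = 49
  F11 = MIN(7, 49) = 7
  H10 = MIN(-2, 7) = -2
  F4 = MIN(-7, -2) = -7
  G5 = -7 + 49 = 42
  F6 = ABS(42) = 42

After the edit, cleaning proceeds:
  B3: a read changed (C3 -2->-4) — executes, giving -7 — identical to its old value.
  G6: dirty, but its reads are unchanged (B3 unchanged); cached 7 stands.
  H8: dirty, but its reads are unchanged (D3 unchanged, B3 unchanged); cached 49 stands.
  F11: dirty, but its reads are unchanged (G6 unchanged, H8 unchanged); cached 7 stands.
  H10: a read changed (C3 -2->-4) — executes, giving -4.
  F4: a read changed (H10 -2->-4) — executes, giving -7 — identical to its old value.
  G5: dirty, but its reads are unchanged (F4 unchanged, H8 unchanged); cached 42 stands.
  F6: dirty, but its reads are unchanged (G5 unchanged); cached 42 stands.

Note where the cutoff bites: H8 is checked, finds nothing changed, and keeps its cache.

The edit dirties: B3, F4, F6, F11, G5, G6, H8, H10.
3 formula cells run: B3, F4, H10.
Cache hits after checking: F6, F11, G5, G6, H8.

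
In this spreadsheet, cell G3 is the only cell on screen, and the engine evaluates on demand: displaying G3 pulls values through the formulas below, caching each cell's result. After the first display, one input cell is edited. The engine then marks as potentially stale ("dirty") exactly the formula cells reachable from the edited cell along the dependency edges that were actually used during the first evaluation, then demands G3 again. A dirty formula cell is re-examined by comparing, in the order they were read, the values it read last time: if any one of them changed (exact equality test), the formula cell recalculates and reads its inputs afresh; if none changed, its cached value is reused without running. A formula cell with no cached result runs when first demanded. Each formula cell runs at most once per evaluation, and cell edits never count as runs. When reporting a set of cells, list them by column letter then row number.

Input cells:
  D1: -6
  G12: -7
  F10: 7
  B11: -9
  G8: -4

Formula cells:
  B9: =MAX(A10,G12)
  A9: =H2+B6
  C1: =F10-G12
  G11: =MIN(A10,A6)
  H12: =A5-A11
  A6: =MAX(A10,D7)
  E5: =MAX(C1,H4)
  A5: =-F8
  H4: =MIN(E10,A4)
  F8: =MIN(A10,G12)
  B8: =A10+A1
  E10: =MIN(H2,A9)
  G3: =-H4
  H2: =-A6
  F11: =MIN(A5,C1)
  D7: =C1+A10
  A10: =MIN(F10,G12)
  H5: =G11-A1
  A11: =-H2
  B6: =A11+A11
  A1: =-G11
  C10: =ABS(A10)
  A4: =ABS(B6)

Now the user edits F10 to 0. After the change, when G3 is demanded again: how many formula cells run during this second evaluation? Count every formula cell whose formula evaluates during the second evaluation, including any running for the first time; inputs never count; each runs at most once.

Initial pass — values computed on the first demand:
  A10 = MIN(7, -7) = -7
  C1 = 7 - -7 = 14
  D7 = 14 + -7 = 7
  A6 = MAX(-7, 7) = 7
  H2 = -(7) = -7
  A11 = -(-7) = 7
  B6 = 7 + 7 = 14
  A4 = ABS(14) = 14
  A9 = -7 + 14 = 7
  E10 = MIN(-7, 7) = -7
  H4 = MIN(-7, 14) = -7
  G3 = -(-7) = 7

Second demand — change propagation:
  A10: re-runs because F10 7->0; new result -7 (unchanged).
  C1: re-runs because F10 7->0; new result 7.
  D7: re-runs because C1 14->7; new result 0.
  A6: re-runs because D7 7->0; new result 0.
  H2: re-runs because A6 7->0; new result 0.
  A11: re-runs because H2 -7->0; new result 0.
  B6: re-runs because A11 7->0; A11 7->0; new result 0.
  A4: re-runs because B6 14->0; new result 0.
  A9: re-runs because H2 -7->0; B6 14->0; new result 0.
  E10: re-runs because H2 -7->0; A9 7->0; new result 0.
  H4: re-runs because E10 -7->0; A4 14->0; new result 0.
  G3: re-runs because H4 -7->0; new result 0.

Run set: A4, A6, A9, A10, A11, B6, C1, D7, E10, G3, H2, H4 (12 run).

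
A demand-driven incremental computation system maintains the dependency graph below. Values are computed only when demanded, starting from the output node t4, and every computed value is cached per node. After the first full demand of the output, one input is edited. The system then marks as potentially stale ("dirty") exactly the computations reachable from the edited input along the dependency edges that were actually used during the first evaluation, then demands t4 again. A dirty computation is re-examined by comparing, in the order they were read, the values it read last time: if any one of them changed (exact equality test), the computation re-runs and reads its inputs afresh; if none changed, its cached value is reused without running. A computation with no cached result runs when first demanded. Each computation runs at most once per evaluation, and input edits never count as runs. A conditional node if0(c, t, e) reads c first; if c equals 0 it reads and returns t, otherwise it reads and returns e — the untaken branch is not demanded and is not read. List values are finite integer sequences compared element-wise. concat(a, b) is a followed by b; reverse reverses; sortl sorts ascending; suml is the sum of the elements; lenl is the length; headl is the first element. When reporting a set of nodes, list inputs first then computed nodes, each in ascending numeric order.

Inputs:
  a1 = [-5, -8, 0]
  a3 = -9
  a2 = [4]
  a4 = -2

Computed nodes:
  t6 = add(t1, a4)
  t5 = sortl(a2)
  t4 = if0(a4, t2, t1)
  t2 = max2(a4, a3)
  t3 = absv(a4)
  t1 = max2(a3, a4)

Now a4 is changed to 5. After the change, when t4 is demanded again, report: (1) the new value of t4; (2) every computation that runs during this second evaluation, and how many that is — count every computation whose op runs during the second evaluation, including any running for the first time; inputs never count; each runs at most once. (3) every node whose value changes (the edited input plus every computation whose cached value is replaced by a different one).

First evaluation (everything demanded from the output):
  t1 = max2(-9, -2) = -2
  t4 = if0(a4=-2 -> else branch t1) = -2

Propagation after the edit:
  t1: runs — a4 -2->5; result 5.
  t4: runs — a4 -2->5; t1 -2->5; result 5.

New value of t4: 5.
Computations that run: t1, t4 — 2 in total.
Values that change: a4, t1, t4.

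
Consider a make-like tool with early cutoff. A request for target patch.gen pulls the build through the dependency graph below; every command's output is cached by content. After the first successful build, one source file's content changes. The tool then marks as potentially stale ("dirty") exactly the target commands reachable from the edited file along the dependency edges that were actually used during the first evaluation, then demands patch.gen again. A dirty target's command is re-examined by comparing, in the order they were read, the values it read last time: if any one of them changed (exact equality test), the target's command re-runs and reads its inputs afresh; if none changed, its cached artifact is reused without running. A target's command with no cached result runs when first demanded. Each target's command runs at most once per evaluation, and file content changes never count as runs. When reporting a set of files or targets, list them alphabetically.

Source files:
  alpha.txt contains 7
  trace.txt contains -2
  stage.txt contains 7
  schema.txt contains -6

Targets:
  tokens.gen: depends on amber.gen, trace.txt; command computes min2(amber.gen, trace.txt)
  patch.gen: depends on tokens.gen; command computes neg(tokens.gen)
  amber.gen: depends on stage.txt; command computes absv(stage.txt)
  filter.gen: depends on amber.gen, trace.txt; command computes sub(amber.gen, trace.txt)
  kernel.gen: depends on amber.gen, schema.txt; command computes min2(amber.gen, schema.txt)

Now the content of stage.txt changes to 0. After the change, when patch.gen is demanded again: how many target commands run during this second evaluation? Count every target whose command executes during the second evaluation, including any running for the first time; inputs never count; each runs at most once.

First demand of the output computes:
  amber.gen = absv(7) = 7
  tokens.gen = min2(7, -2) = -2
  patch.gen = neg(-2) = 2

After the edit, cleaning proceeds:
  amber.gen: a read changed (stage.txt 7->0) — executes, giving 0.
  tokens.gen: a read changed (amber.gen 7->0) — executes, giving -2 — identical to its old value.
  patch.gen: dirty, but its reads are unchanged (tokens.gen unchanged); cached 2 stands.

Note the absorption at tokens.gen: it re-runs yet its value is the same, leaving the output's value untouched.

2 target commands run: amber.gen, tokens.gen.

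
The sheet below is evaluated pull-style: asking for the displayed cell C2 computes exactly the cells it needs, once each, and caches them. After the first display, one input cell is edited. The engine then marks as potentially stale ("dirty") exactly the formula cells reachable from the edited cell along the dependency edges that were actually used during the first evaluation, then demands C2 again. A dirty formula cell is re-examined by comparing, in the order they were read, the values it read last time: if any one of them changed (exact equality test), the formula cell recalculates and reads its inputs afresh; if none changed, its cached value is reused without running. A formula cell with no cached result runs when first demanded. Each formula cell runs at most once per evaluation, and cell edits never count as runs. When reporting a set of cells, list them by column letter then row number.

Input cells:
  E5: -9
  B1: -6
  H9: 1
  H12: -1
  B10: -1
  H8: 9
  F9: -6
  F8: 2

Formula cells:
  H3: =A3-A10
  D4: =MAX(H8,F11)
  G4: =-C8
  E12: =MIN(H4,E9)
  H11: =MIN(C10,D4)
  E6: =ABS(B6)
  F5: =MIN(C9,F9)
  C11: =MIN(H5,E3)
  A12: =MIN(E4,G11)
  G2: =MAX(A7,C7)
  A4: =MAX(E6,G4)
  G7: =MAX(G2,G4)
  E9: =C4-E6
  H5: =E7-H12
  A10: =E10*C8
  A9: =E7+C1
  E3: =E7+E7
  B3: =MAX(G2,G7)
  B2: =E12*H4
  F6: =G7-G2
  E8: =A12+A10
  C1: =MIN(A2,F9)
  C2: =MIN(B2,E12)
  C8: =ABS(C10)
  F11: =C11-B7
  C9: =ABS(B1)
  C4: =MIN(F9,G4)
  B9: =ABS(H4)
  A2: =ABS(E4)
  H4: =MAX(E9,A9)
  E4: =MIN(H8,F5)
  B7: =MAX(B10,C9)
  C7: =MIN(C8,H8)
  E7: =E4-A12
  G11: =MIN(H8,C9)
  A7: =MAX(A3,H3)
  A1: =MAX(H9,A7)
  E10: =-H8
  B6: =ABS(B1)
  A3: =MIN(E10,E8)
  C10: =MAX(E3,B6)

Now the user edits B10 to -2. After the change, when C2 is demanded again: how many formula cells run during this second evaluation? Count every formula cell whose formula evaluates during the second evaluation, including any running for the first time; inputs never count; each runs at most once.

0 formula cells run: none.
Note the shortcut — B10 feeds only undemanded nodes, so no recomputation happens.

First demand of the output computes:
  B6 = ABS(-6) = 6
  C9 = ABS(-6) = 6
  E6 = ABS(6) = 6
  F5 = MIN(6, -6) = -6
  E4 = MIN(9, -6) = -6
  A2 = ABS(-6) = 6
  C1 = MIN(6, -6) = -6
  G11 = MIN(9, 6) = 6
  A12 = MIN(-6, 6) = -6
  E7 = -6 - -6 = 0
  A9 = 0 + -6 = -6
  E3 = 0 + 0 = 0
  C10 = MAX(0, 6) = 6
  C8 = ABS(6) = 6
  G4 = -(6) = -6
  C4 = MIN(-6, -6) = -6
  E9 = -6 - 6 = -12
  H4 = MAX(-12, -6) = -6
  E12 = MIN(-6, -12) = -12
  B2 = -12 * -6 = 72
  C2 = MIN(72, -12) = -12

After the edit, cleaning proceeds:
  B10 only reaches undemanded nodes; the second demand re-runs nothing.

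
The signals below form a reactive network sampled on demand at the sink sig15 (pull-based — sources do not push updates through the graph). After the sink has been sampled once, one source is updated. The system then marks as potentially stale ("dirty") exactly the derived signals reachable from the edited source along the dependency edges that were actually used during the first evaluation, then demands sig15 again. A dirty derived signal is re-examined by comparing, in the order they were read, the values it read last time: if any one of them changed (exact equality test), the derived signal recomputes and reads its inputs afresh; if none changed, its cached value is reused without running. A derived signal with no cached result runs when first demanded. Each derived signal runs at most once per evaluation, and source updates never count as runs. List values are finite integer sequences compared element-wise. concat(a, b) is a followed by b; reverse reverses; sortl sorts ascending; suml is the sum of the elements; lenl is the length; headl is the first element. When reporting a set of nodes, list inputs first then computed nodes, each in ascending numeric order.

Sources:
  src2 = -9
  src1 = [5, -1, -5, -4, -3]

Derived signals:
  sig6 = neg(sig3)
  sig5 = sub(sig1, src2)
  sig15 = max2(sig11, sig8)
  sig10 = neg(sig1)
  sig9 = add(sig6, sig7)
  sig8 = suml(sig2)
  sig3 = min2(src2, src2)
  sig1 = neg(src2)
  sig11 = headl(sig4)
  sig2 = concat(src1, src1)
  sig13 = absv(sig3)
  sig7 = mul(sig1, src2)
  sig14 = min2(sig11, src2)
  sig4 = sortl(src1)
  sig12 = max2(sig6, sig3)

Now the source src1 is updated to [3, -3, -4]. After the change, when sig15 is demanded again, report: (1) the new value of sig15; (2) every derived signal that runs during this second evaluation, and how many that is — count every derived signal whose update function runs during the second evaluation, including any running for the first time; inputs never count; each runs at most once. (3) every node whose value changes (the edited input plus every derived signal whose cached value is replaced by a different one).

Initial pass — values computed on the first demand:
  sig2 = concat([5, -1, -5, -4, -3], [5, -1, -5, -4, -3]) = [5, -1, -5, -4, -3, 5, -1, -5, -4, -3]
  sig4 = sortl([5, -1, -5, -4, -3]) = [-5, -4, -3, -1, 5]
  sig8 = suml([5, -1, -5, -4, -3, 5, -1, -5, -4, -3]) = -16
  sig11 = headl([-5, -4, -3, -1, 5]) = -5
  sig15 = max2(-5, -16) = -5

Second demand — change propagation:
  sig2: re-runs because src1 [5, -1, -5, -4, -3]->[3, -3, -4]; src1 [5, -1, -5, -4, -3]->[3, -3, -4]; new result [3, -3, -4, 3, -3, -4].
  sig4: re-runs because src1 [5, -1, -5, -4, -3]->[3, -3, -4]; new result [-4, -3, 3].
  sig8: re-runs because sig2 [5, -1, -5, -4, -3, 5, -1, -5, -4, -3]->[3, -3, -4, 3, -3, -4]; new result -8.
  sig11: re-runs because sig4 [-5, -4, -3, -1, 5]->[-4, -3, 3]; new result -4.
  sig15: re-runs because sig11 -5->-4; sig8 -16->-8; new result -4.

sig15 now evaluates to -4.
Run set: sig2, sig4, sig8, sig11, sig15 (5 run).
Changed values: src1, sig2, sig4, sig8, sig11, sig15.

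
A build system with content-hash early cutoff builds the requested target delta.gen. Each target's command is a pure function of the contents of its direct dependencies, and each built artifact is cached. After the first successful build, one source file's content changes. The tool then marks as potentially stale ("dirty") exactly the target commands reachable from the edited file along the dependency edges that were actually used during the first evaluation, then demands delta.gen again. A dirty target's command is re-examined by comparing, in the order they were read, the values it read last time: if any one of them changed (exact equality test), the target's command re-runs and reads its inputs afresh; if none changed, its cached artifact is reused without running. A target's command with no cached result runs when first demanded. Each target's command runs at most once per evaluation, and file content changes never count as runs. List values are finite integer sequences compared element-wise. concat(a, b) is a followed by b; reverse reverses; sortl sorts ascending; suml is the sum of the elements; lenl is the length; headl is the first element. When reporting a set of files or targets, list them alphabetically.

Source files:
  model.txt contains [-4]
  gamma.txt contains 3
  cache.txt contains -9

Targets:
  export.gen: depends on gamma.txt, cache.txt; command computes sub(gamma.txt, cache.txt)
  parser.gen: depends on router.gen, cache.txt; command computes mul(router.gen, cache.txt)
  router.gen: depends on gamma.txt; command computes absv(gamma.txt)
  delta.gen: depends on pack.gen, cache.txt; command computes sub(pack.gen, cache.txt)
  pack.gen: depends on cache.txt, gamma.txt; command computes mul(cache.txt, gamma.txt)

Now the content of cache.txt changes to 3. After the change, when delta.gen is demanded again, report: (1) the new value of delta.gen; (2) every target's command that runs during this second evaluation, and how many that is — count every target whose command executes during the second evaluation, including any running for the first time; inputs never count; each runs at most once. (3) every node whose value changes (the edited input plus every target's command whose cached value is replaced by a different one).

New value of delta.gen: 6.
Target commands that run: delta.gen, pack.gen — 2 in total.
Values that change: cache.txt, delta.gen, pack.gen.

First evaluation (everything demanded from the output):
  pack.gen = mul(-9, 3) = -27
  delta.gen = sub(-27, -9) = -18

Propagation after the edit:
  pack.gen: runs — cache.txt -9->3; result 9.
  delta.gen: runs — pack.gen -27->9; cache.txt -9->3; result 6.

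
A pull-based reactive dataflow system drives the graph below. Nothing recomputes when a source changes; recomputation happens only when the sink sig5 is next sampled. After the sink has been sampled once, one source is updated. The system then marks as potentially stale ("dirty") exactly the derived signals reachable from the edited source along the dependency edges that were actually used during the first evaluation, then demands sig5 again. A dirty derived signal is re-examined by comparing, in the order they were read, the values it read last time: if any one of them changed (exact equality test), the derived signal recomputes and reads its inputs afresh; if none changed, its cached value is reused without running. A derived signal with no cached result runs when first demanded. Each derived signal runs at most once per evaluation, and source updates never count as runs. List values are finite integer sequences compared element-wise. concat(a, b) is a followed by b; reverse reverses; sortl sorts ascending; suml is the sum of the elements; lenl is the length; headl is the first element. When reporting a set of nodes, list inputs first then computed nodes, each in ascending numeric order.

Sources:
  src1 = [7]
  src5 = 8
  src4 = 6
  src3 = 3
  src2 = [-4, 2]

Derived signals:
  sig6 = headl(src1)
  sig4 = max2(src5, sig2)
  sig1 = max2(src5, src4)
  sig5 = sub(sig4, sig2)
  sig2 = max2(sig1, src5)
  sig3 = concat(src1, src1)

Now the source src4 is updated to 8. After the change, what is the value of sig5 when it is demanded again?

New value of sig5: 0.
Key observation: the change is absorbed at sig1 — it re-runs but produces the same value, and the output's value is unchanged.

First evaluation (everything demanded from the output):
  sig1 = max2(8, 6) = 8
  sig2 = max2(8, 8) = 8
  sig4 = max2(8, 8) = 8
  sig5 = sub(8, 8) = 0

Propagation after the edit:
  sig1: runs — src4 6->8; result 8 (same value as before).
  sig2: checked — values it read are unchanged (sig1 unchanged, src5 unchanged); reused cached 8 without running.
  sig4: checked — values it read are unchanged (src5 unchanged, sig2 unchanged); reused cached 8 without running.
  sig5: checked — values it read are unchanged (sig4 unchanged, sig2 unchanged); reused cached 0 without running.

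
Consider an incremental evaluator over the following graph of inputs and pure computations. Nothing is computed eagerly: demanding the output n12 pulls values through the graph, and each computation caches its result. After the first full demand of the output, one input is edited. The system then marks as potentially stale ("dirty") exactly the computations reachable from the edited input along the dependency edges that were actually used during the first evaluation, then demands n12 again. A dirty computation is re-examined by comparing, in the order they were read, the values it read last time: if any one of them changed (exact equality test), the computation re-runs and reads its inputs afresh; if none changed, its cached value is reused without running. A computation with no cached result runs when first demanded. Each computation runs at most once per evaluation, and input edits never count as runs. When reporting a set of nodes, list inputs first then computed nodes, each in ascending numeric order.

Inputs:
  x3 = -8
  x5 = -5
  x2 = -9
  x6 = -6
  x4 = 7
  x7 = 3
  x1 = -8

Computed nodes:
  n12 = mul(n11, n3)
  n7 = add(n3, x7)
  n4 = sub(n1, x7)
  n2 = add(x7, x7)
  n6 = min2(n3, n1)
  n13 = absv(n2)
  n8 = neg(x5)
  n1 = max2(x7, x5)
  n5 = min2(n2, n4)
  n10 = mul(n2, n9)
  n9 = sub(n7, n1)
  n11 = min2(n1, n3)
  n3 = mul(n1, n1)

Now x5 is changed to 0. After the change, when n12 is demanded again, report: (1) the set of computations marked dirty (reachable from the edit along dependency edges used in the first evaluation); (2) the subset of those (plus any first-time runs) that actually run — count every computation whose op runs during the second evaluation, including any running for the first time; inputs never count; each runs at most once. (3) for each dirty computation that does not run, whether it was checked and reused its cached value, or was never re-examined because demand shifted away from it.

Dirty set: n1, n3, n11, n12.
Run set: n1 (1 run).
Re-examined without running (cache reused): n3, n11, n12.
The important point: n1 recomputes to an identical value, and the output ends up unchanged.

Initial pass — values computed on the first demand:
  n1 = max2(3, -5) = 3
  n3 = mul(3, 3) = 9
  n11 = min2(3, 9) = 3
  n12 = mul(3, 9) = 27

Second demand — change propagation:
  n1: re-runs because x5 -5->0; new result 3 (unchanged).
  n3: re-examined; everything it read last time is the same (n1 unchanged, n1 unchanged) — cache 9 kept, no run.
  n11: re-examined; everything it read last time is the same (n1 unchanged, n3 unchanged) — cache 3 kept, no run.
  n12: re-examined; everything it read last time is the same (n11 unchanged, n3 unchanged) — cache 27 kept, no run.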